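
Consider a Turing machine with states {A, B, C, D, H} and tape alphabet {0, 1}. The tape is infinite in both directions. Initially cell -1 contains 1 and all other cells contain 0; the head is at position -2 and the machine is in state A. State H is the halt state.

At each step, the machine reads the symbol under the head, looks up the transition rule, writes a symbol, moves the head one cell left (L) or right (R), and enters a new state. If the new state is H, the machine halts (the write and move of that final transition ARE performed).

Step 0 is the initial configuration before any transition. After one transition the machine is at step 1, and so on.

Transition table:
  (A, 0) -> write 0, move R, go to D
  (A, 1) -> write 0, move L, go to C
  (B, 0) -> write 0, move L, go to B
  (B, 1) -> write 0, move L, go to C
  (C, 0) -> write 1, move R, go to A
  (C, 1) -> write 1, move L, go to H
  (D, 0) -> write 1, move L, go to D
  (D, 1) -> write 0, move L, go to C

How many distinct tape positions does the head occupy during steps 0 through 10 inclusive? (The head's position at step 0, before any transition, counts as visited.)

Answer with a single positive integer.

Step 1: in state A at pos -2, read 0 -> (A,0)->write 0,move R,goto D. Now: state=D, head=-1, tape[-3..0]=0010 (head:   ^)
Step 2: in state D at pos -1, read 1 -> (D,1)->write 0,move L,goto C. Now: state=C, head=-2, tape[-3..0]=0000 (head:  ^)
Step 3: in state C at pos -2, read 0 -> (C,0)->write 1,move R,goto A. Now: state=A, head=-1, tape[-3..0]=0100 (head:   ^)
Step 4: in state A at pos -1, read 0 -> (A,0)->write 0,move R,goto D. Now: state=D, head=0, tape[-3..1]=01000 (head:    ^)
Step 5: in state D at pos 0, read 0 -> (D,0)->write 1,move L,goto D. Now: state=D, head=-1, tape[-3..1]=01010 (head:   ^)
Step 6: in state D at pos -1, read 0 -> (D,0)->write 1,move L,goto D. Now: state=D, head=-2, tape[-3..1]=01110 (head:  ^)
Step 7: in state D at pos -2, read 1 -> (D,1)->write 0,move L,goto C. Now: state=C, head=-3, tape[-4..1]=000110 (head:  ^)
Step 8: in state C at pos -3, read 0 -> (C,0)->write 1,move R,goto A. Now: state=A, head=-2, tape[-4..1]=010110 (head:   ^)
Step 9: in state A at pos -2, read 0 -> (A,0)->write 0,move R,goto D. Now: state=D, head=-1, tape[-4..1]=010110 (head:    ^)
Step 10: in state D at pos -1, read 1 -> (D,1)->write 0,move L,goto C. Now: state=C, head=-2, tape[-4..1]=010010 (head:   ^)
Head positions at steps 0..10: starting at -2, distinct positions visited = {-3, -2, -1, 0} -> 4 position(s)

Answer: 4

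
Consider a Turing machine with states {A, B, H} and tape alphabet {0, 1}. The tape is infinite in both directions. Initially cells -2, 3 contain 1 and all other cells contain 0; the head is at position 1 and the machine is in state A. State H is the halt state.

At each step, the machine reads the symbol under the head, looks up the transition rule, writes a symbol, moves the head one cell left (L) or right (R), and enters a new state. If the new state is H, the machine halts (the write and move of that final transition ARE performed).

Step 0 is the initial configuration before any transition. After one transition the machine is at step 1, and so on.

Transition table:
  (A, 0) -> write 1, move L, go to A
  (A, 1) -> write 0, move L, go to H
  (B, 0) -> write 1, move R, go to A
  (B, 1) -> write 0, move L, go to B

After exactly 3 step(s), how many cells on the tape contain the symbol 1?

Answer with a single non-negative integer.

Step 1: in state A at pos 1, read 0 -> (A,0)->write 1,move L,goto A. Now: state=A, head=0, tape[-3..4]=01001010 (head:    ^)
Step 2: in state A at pos 0, read 0 -> (A,0)->write 1,move L,goto A. Now: state=A, head=-1, tape[-3..4]=01011010 (head:   ^)
Step 3: in state A at pos -1, read 0 -> (A,0)->write 1,move L,goto A. Now: state=A, head=-2, tape[-3..4]=01111010 (head:  ^)
Cells containing 1 after step 3: {-2, -1, 0, 1, 3} -> 5 cell(s)

Answer: 5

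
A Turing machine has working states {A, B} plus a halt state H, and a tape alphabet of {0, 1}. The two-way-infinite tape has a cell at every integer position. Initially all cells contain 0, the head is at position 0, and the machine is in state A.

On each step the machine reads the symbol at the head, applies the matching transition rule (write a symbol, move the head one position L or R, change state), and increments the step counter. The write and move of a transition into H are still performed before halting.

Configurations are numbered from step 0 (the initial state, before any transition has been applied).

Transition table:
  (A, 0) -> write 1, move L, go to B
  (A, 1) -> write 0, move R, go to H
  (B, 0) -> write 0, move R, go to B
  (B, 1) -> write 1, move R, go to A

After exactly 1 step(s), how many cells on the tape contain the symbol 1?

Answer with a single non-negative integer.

Answer: 1

Derivation:
Step 1: in state A at pos 0, read 0 -> (A,0)->write 1,move L,goto B. Now: state=B, head=-1, tape[-2..1]=0010 (head:  ^)
Cells containing 1 after step 1: {0} -> 1 cell(s)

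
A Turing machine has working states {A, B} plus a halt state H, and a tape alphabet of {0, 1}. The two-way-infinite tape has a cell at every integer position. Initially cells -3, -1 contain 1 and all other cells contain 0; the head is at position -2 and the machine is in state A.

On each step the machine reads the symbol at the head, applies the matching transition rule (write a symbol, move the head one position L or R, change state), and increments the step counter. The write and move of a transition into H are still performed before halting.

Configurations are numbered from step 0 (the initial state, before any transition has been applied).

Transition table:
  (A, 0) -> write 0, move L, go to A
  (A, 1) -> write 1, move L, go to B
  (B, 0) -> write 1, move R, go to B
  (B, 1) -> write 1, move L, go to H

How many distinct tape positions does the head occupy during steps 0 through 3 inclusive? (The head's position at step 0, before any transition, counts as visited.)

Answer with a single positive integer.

Step 1: in state A at pos -2, read 0 -> (A,0)->write 0,move L,goto A. Now: state=A, head=-3, tape[-4..0]=01010 (head:  ^)
Step 2: in state A at pos -3, read 1 -> (A,1)->write 1,move L,goto B. Now: state=B, head=-4, tape[-5..0]=001010 (head:  ^)
Step 3: in state B at pos -4, read 0 -> (B,0)->write 1,move R,goto B. Now: state=B, head=-3, tape[-5..0]=011010 (head:   ^)
Head positions at steps 0..3: starting at -2, distinct positions visited = {-4, -3, -2} -> 3 position(s)

Answer: 3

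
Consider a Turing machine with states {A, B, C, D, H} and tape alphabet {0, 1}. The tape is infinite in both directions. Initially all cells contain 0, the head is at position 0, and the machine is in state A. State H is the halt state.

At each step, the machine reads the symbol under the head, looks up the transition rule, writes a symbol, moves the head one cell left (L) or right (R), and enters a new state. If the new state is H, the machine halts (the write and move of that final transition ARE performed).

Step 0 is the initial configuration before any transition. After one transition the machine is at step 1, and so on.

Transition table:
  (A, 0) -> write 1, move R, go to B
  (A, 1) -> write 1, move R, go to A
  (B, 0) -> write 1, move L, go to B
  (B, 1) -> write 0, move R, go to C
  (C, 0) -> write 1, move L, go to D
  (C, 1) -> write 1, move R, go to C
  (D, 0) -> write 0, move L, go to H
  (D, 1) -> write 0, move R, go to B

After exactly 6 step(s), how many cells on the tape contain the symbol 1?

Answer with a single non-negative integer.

Answer: 1

Derivation:
Step 1: in state A at pos 0, read 0 -> (A,0)->write 1,move R,goto B. Now: state=B, head=1, tape[-1..2]=0100 (head:   ^)
Step 2: in state B at pos 1, read 0 -> (B,0)->write 1,move L,goto B. Now: state=B, head=0, tape[-1..2]=0110 (head:  ^)
Step 3: in state B at pos 0, read 1 -> (B,1)->write 0,move R,goto C. Now: state=C, head=1, tape[-1..2]=0010 (head:   ^)
Step 4: in state C at pos 1, read 1 -> (C,1)->write 1,move R,goto C. Now: state=C, head=2, tape[-1..3]=00100 (head:    ^)
Step 5: in state C at pos 2, read 0 -> (C,0)->write 1,move L,goto D. Now: state=D, head=1, tape[-1..3]=00110 (head:   ^)
Step 6: in state D at pos 1, read 1 -> (D,1)->write 0,move R,goto B. Now: state=B, head=2, tape[-1..3]=00010 (head:    ^)
Cells containing 1 after step 6: {2} -> 1 cell(s)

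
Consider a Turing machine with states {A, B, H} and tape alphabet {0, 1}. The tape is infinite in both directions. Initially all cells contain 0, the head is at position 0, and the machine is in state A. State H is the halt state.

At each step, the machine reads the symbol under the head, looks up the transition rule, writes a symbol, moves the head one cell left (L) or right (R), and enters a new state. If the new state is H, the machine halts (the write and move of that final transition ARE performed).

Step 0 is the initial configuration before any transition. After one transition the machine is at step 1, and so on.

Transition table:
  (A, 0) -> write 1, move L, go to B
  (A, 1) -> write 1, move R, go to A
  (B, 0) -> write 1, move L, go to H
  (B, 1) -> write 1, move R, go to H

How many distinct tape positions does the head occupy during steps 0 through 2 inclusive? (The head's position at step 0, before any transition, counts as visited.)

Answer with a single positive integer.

Answer: 3

Derivation:
Step 1: in state A at pos 0, read 0 -> (A,0)->write 1,move L,goto B. Now: state=B, head=-1, tape[-2..1]=0010 (head:  ^)
Step 2: in state B at pos -1, read 0 -> (B,0)->write 1,move L,goto H. Now: state=H, head=-2, tape[-3..1]=00110 (head:  ^)
Head positions at steps 0..2: starting at 0, distinct positions visited = {-2, -1, 0} -> 3 position(s)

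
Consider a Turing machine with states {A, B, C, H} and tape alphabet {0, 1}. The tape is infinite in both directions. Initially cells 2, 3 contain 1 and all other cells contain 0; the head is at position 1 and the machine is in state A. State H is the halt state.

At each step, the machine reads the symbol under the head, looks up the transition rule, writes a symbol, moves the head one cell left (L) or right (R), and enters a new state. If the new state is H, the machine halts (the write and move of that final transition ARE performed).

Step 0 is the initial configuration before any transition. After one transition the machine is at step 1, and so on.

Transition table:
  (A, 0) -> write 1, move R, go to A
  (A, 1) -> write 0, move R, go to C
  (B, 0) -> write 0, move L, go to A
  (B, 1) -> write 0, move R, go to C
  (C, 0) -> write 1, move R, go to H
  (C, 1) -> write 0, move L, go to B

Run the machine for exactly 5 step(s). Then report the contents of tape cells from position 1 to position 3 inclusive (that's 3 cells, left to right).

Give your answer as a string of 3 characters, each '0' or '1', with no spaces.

Step 1: in state A at pos 1, read 0 -> (A,0)->write 1,move R,goto A. Now: state=A, head=2, tape[0..4]=01110 (head:   ^)
Step 2: in state A at pos 2, read 1 -> (A,1)->write 0,move R,goto C. Now: state=C, head=3, tape[0..4]=01010 (head:    ^)
Step 3: in state C at pos 3, read 1 -> (C,1)->write 0,move L,goto B. Now: state=B, head=2, tape[0..4]=01000 (head:   ^)
Step 4: in state B at pos 2, read 0 -> (B,0)->write 0,move L,goto A. Now: state=A, head=1, tape[0..4]=01000 (head:  ^)
Step 5: in state A at pos 1, read 1 -> (A,1)->write 0,move R,goto C. Now: state=C, head=2, tape[0..4]=00000 (head:   ^)

Answer: 000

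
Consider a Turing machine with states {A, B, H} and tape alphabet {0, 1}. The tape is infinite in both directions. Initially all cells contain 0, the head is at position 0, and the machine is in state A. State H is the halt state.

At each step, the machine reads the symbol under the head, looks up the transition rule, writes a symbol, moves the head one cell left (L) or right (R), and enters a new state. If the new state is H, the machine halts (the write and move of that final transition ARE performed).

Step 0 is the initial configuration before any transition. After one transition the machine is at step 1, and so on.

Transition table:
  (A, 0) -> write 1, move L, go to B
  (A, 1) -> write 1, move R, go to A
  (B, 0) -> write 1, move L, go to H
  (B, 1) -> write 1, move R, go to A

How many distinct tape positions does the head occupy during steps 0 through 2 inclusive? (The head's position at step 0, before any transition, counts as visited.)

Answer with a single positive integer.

Step 1: in state A at pos 0, read 0 -> (A,0)->write 1,move L,goto B. Now: state=B, head=-1, tape[-2..1]=0010 (head:  ^)
Step 2: in state B at pos -1, read 0 -> (B,0)->write 1,move L,goto H. Now: state=H, head=-2, tape[-3..1]=00110 (head:  ^)
Head positions at steps 0..2: starting at 0, distinct positions visited = {-2, -1, 0} -> 3 position(s)

Answer: 3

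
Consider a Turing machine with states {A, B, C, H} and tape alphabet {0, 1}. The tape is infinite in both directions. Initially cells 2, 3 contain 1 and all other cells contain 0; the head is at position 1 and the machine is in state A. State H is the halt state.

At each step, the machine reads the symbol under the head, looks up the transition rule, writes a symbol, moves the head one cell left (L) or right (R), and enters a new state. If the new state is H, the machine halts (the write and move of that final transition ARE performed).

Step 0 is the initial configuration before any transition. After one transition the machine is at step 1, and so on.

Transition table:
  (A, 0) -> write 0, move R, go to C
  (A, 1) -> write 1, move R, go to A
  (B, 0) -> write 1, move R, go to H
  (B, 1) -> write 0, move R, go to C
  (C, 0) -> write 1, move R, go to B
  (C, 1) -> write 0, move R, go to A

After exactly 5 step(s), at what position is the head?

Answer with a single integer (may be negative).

Step 1: in state A at pos 1, read 0 -> (A,0)->write 0,move R,goto C. Now: state=C, head=2, tape[0..4]=00110 (head:   ^)
Step 2: in state C at pos 2, read 1 -> (C,1)->write 0,move R,goto A. Now: state=A, head=3, tape[0..4]=00010 (head:    ^)
Step 3: in state A at pos 3, read 1 -> (A,1)->write 1,move R,goto A. Now: state=A, head=4, tape[0..5]=000100 (head:     ^)
Step 4: in state A at pos 4, read 0 -> (A,0)->write 0,move R,goto C. Now: state=C, head=5, tape[0..6]=0001000 (head:      ^)
Step 5: in state C at pos 5, read 0 -> (C,0)->write 1,move R,goto B. Now: state=B, head=6, tape[0..7]=00010100 (head:       ^)

Answer: 6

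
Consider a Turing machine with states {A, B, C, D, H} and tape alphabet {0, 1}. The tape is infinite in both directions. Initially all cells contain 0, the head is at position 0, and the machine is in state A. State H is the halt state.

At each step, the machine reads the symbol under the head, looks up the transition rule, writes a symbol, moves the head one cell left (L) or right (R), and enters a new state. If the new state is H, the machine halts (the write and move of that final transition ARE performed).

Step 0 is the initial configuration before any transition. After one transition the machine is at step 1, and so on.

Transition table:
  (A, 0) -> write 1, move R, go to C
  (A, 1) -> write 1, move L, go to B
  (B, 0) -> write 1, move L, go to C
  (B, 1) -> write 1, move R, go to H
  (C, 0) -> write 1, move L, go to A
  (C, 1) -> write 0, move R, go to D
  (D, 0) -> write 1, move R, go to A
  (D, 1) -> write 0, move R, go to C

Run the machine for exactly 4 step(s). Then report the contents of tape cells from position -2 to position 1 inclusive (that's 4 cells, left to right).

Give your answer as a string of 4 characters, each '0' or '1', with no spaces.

Step 1: in state A at pos 0, read 0 -> (A,0)->write 1,move R,goto C. Now: state=C, head=1, tape[-1..2]=0100 (head:   ^)
Step 2: in state C at pos 1, read 0 -> (C,0)->write 1,move L,goto A. Now: state=A, head=0, tape[-1..2]=0110 (head:  ^)
Step 3: in state A at pos 0, read 1 -> (A,1)->write 1,move L,goto B. Now: state=B, head=-1, tape[-2..2]=00110 (head:  ^)
Step 4: in state B at pos -1, read 0 -> (B,0)->write 1,move L,goto C. Now: state=C, head=-2, tape[-3..2]=001110 (head:  ^)

Answer: 0111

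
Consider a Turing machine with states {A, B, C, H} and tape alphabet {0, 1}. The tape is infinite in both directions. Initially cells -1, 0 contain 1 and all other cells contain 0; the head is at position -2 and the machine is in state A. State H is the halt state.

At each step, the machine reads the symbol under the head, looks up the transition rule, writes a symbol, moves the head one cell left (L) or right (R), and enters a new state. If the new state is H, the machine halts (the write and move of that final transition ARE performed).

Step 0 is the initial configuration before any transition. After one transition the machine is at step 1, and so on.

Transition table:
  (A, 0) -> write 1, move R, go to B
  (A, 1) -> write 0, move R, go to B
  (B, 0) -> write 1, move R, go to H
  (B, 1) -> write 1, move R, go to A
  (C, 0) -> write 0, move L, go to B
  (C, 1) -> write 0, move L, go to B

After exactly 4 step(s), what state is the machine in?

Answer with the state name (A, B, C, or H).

Step 1: in state A at pos -2, read 0 -> (A,0)->write 1,move R,goto B. Now: state=B, head=-1, tape[-3..1]=01110 (head:   ^)
Step 2: in state B at pos -1, read 1 -> (B,1)->write 1,move R,goto A. Now: state=A, head=0, tape[-3..1]=01110 (head:    ^)
Step 3: in state A at pos 0, read 1 -> (A,1)->write 0,move R,goto B. Now: state=B, head=1, tape[-3..2]=011000 (head:     ^)
Step 4: in state B at pos 1, read 0 -> (B,0)->write 1,move R,goto H. Now: state=H, head=2, tape[-3..3]=0110100 (head:      ^)

Answer: H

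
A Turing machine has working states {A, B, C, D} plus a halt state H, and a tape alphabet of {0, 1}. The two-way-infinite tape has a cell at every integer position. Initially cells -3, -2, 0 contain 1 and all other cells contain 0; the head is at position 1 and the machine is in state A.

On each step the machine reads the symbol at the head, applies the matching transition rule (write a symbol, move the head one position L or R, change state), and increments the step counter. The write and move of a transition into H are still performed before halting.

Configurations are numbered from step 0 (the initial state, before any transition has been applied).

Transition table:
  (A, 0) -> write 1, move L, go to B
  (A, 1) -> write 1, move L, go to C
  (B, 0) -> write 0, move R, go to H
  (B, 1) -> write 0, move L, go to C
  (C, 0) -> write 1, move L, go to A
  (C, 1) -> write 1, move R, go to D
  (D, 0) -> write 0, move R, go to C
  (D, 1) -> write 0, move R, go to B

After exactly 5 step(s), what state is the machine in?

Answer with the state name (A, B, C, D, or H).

Step 1: in state A at pos 1, read 0 -> (A,0)->write 1,move L,goto B. Now: state=B, head=0, tape[-4..2]=0110110 (head:     ^)
Step 2: in state B at pos 0, read 1 -> (B,1)->write 0,move L,goto C. Now: state=C, head=-1, tape[-4..2]=0110010 (head:    ^)
Step 3: in state C at pos -1, read 0 -> (C,0)->write 1,move L,goto A. Now: state=A, head=-2, tape[-4..2]=0111010 (head:   ^)
Step 4: in state A at pos -2, read 1 -> (A,1)->write 1,move L,goto C. Now: state=C, head=-3, tape[-4..2]=0111010 (head:  ^)
Step 5: in state C at pos -3, read 1 -> (C,1)->write 1,move R,goto D. Now: state=D, head=-2, tape[-4..2]=0111010 (head:   ^)

Answer: D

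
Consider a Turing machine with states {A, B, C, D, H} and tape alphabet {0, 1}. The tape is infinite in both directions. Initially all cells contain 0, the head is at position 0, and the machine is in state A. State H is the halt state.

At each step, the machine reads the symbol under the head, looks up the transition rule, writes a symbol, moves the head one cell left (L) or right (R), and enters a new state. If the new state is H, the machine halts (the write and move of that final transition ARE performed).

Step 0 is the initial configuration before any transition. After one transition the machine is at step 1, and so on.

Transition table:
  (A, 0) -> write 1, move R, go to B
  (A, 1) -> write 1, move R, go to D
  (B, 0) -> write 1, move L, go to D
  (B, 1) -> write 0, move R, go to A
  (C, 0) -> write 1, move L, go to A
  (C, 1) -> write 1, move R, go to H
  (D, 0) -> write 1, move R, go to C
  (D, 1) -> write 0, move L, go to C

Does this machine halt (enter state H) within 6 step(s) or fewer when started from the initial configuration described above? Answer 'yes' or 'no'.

Answer: no

Derivation:
Step 1: in state A at pos 0, read 0 -> (A,0)->write 1,move R,goto B. Now: state=B, head=1, tape[-1..2]=0100 (head:   ^)
Step 2: in state B at pos 1, read 0 -> (B,0)->write 1,move L,goto D. Now: state=D, head=0, tape[-1..2]=0110 (head:  ^)
Step 3: in state D at pos 0, read 1 -> (D,1)->write 0,move L,goto C. Now: state=C, head=-1, tape[-2..2]=00010 (head:  ^)
Step 4: in state C at pos -1, read 0 -> (C,0)->write 1,move L,goto A. Now: state=A, head=-2, tape[-3..2]=001010 (head:  ^)
Step 5: in state A at pos -2, read 0 -> (A,0)->write 1,move R,goto B. Now: state=B, head=-1, tape[-3..2]=011010 (head:   ^)
Step 6: in state B at pos -1, read 1 -> (B,1)->write 0,move R,goto A. Now: state=A, head=0, tape[-3..2]=010010 (head:    ^)
After 6 step(s): state = A (not H) -> not halted within 6 -> no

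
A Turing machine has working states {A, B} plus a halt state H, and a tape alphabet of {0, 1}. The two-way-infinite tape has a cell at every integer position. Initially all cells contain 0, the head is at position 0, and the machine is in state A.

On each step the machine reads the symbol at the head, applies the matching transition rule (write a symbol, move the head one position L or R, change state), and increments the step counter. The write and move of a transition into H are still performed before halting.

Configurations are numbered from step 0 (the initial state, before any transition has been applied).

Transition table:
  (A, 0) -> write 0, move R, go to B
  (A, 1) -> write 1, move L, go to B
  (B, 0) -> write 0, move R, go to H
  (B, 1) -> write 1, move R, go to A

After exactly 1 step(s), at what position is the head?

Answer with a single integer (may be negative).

Step 1: in state A at pos 0, read 0 -> (A,0)->write 0,move R,goto B. Now: state=B, head=1, tape[-1..2]=0000 (head:   ^)

Answer: 1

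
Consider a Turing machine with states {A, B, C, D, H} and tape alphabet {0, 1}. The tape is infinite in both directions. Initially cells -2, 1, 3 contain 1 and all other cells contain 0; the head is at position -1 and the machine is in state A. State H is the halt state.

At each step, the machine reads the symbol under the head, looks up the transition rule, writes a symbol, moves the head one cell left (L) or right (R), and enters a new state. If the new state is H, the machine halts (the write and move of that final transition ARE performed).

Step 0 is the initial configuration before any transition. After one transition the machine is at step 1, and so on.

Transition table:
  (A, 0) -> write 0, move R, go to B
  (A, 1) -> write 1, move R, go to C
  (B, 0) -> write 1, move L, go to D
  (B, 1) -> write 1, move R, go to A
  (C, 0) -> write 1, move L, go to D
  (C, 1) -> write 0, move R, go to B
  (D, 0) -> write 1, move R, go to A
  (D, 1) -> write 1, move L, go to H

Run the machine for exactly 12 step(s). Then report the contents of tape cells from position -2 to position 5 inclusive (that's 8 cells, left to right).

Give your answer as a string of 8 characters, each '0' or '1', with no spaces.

Step 1: in state A at pos -1, read 0 -> (A,0)->write 0,move R,goto B. Now: state=B, head=0, tape[-3..4]=01001010 (head:    ^)
Step 2: in state B at pos 0, read 0 -> (B,0)->write 1,move L,goto D. Now: state=D, head=-1, tape[-3..4]=01011010 (head:   ^)
Step 3: in state D at pos -1, read 0 -> (D,0)->write 1,move R,goto A. Now: state=A, head=0, tape[-3..4]=01111010 (head:    ^)
Step 4: in state A at pos 0, read 1 -> (A,1)->write 1,move R,goto C. Now: state=C, head=1, tape[-3..4]=01111010 (head:     ^)
Step 5: in state C at pos 1, read 1 -> (C,1)->write 0,move R,goto B. Now: state=B, head=2, tape[-3..4]=01110010 (head:      ^)
Step 6: in state B at pos 2, read 0 -> (B,0)->write 1,move L,goto D. Now: state=D, head=1, tape[-3..4]=01110110 (head:     ^)
Step 7: in state D at pos 1, read 0 -> (D,0)->write 1,move R,goto A. Now: state=A, head=2, tape[-3..4]=01111110 (head:      ^)
Step 8: in state A at pos 2, read 1 -> (A,1)->write 1,move R,goto C. Now: state=C, head=3, tape[-3..4]=01111110 (head:       ^)
Step 9: in state C at pos 3, read 1 -> (C,1)->write 0,move R,goto B. Now: state=B, head=4, tape[-3..5]=011111000 (head:        ^)
Step 10: in state B at pos 4, read 0 -> (B,0)->write 1,move L,goto D. Now: state=D, head=3, tape[-3..5]=011111010 (head:       ^)
Step 11: in state D at pos 3, read 0 -> (D,0)->write 1,move R,goto A. Now: state=A, head=4, tape[-3..5]=011111110 (head:        ^)
Step 12: in state A at pos 4, read 1 -> (A,1)->write 1,move R,goto C. Now: state=C, head=5, tape[-3..6]=0111111100 (head:         ^)

Answer: 11111110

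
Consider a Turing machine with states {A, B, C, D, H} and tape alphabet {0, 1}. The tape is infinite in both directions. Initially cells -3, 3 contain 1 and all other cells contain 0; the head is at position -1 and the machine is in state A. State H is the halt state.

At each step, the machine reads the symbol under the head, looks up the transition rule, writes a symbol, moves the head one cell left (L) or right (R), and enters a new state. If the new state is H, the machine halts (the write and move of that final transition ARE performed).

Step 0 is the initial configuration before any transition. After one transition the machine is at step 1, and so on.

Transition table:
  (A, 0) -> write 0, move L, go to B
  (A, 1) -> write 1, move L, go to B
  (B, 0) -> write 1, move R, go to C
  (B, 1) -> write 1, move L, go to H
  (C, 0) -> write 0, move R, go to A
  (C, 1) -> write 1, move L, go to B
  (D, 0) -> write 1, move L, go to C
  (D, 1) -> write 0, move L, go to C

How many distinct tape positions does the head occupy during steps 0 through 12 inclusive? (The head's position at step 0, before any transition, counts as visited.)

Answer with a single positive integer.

Step 1: in state A at pos -1, read 0 -> (A,0)->write 0,move L,goto B. Now: state=B, head=-2, tape[-4..4]=010000010 (head:   ^)
Step 2: in state B at pos -2, read 0 -> (B,0)->write 1,move R,goto C. Now: state=C, head=-1, tape[-4..4]=011000010 (head:    ^)
Step 3: in state C at pos -1, read 0 -> (C,0)->write 0,move R,goto A. Now: state=A, head=0, tape[-4..4]=011000010 (head:     ^)
Step 4: in state A at pos 0, read 0 -> (A,0)->write 0,move L,goto B. Now: state=B, head=-1, tape[-4..4]=011000010 (head:    ^)
Step 5: in state B at pos -1, read 0 -> (B,0)->write 1,move R,goto C. Now: state=C, head=0, tape[-4..4]=011100010 (head:     ^)
Step 6: in state C at pos 0, read 0 -> (C,0)->write 0,move R,goto A. Now: state=A, head=1, tape[-4..4]=011100010 (head:      ^)
Step 7: in state A at pos 1, read 0 -> (A,0)->write 0,move L,goto B. Now: state=B, head=0, tape[-4..4]=011100010 (head:     ^)
Step 8: in state B at pos 0, read 0 -> (B,0)->write 1,move R,goto C. Now: state=C, head=1, tape[-4..4]=011110010 (head:      ^)
Step 9: in state C at pos 1, read 0 -> (C,0)->write 0,move R,goto A. Now: state=A, head=2, tape[-4..4]=011110010 (head:       ^)
Step 10: in state A at pos 2, read 0 -> (A,0)->write 0,move L,goto B. Now: state=B, head=1, tape[-4..4]=011110010 (head:      ^)
Step 11: in state B at pos 1, read 0 -> (B,0)->write 1,move R,goto C. Now: state=C, head=2, tape[-4..4]=011111010 (head:       ^)
Step 12: in state C at pos 2, read 0 -> (C,0)->write 0,move R,goto A. Now: state=A, head=3, tape[-4..4]=011111010 (head:        ^)
Head positions at steps 0..12: starting at -1, distinct positions visited = {-2, -1, 0, 1, 2, 3} -> 6 position(s)

Answer: 6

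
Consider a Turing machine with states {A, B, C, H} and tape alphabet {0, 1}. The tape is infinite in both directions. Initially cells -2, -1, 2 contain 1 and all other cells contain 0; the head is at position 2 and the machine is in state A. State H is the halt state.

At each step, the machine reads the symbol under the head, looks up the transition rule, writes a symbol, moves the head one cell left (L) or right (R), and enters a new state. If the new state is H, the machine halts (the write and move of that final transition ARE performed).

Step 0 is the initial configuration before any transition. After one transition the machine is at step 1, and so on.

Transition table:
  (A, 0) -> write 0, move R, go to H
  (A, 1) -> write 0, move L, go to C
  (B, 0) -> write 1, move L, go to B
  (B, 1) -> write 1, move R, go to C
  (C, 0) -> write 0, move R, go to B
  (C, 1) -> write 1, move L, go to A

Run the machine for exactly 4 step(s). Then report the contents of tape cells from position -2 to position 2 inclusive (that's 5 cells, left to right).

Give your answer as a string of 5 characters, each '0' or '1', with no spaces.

Answer: 11011

Derivation:
Step 1: in state A at pos 2, read 1 -> (A,1)->write 0,move L,goto C. Now: state=C, head=1, tape[-3..3]=0110000 (head:     ^)
Step 2: in state C at pos 1, read 0 -> (C,0)->write 0,move R,goto B. Now: state=B, head=2, tape[-3..3]=0110000 (head:      ^)
Step 3: in state B at pos 2, read 0 -> (B,0)->write 1,move L,goto B. Now: state=B, head=1, tape[-3..3]=0110010 (head:     ^)
Step 4: in state B at pos 1, read 0 -> (B,0)->write 1,move L,goto B. Now: state=B, head=0, tape[-3..3]=0110110 (head:    ^)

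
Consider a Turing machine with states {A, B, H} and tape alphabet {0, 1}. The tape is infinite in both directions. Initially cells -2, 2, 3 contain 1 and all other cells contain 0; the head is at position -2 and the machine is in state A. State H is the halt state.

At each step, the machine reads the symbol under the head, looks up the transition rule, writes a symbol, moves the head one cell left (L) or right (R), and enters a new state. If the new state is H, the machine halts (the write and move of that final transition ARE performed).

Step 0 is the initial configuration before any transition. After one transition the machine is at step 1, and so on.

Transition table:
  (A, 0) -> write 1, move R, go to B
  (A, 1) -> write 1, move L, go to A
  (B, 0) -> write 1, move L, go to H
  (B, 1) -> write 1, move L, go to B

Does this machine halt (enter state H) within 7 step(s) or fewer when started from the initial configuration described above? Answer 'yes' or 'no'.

Answer: yes

Derivation:
Step 1: in state A at pos -2, read 1 -> (A,1)->write 1,move L,goto A. Now: state=A, head=-3, tape[-4..4]=001000110 (head:  ^)
Step 2: in state A at pos -3, read 0 -> (A,0)->write 1,move R,goto B. Now: state=B, head=-2, tape[-4..4]=011000110 (head:   ^)
Step 3: in state B at pos -2, read 1 -> (B,1)->write 1,move L,goto B. Now: state=B, head=-3, tape[-4..4]=011000110 (head:  ^)
Step 4: in state B at pos -3, read 1 -> (B,1)->write 1,move L,goto B. Now: state=B, head=-4, tape[-5..4]=0011000110 (head:  ^)
Step 5: in state B at pos -4, read 0 -> (B,0)->write 1,move L,goto H. Now: state=H, head=-5, tape[-6..4]=00111000110 (head:  ^)
State H reached at step 5; 5 <= 7 -> yes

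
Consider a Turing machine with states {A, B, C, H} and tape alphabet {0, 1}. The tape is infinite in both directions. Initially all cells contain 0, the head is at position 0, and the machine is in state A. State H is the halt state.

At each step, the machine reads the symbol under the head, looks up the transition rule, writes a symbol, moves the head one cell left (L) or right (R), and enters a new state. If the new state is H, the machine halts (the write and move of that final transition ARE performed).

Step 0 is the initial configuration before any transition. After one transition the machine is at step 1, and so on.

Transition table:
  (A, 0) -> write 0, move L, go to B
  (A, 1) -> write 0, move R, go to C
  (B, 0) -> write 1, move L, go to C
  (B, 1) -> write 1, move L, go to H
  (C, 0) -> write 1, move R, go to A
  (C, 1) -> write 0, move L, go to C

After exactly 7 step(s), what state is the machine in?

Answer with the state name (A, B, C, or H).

Answer: H

Derivation:
Step 1: in state A at pos 0, read 0 -> (A,0)->write 0,move L,goto B. Now: state=B, head=-1, tape[-2..1]=0000 (head:  ^)
Step 2: in state B at pos -1, read 0 -> (B,0)->write 1,move L,goto C. Now: state=C, head=-2, tape[-3..1]=00100 (head:  ^)
Step 3: in state C at pos -2, read 0 -> (C,0)->write 1,move R,goto A. Now: state=A, head=-1, tape[-3..1]=01100 (head:   ^)
Step 4: in state A at pos -1, read 1 -> (A,1)->write 0,move R,goto C. Now: state=C, head=0, tape[-3..1]=01000 (head:    ^)
Step 5: in state C at pos 0, read 0 -> (C,0)->write 1,move R,goto A. Now: state=A, head=1, tape[-3..2]=010100 (head:     ^)
Step 6: in state A at pos 1, read 0 -> (A,0)->write 0,move L,goto B. Now: state=B, head=0, tape[-3..2]=010100 (head:    ^)
Step 7: in state B at pos 0, read 1 -> (B,1)->write 1,move L,goto H. Now: state=H, head=-1, tape[-3..2]=010100 (head:   ^)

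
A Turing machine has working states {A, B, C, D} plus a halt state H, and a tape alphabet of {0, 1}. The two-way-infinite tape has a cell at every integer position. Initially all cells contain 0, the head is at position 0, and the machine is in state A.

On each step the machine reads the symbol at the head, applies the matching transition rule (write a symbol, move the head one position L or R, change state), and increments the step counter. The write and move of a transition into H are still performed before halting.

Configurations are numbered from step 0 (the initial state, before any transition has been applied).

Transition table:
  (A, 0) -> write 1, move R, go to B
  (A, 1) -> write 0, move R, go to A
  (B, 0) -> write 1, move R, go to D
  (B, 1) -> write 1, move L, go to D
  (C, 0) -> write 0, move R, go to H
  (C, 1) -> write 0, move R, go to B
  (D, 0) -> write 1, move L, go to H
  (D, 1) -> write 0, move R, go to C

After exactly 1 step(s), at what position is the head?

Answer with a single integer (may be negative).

Answer: 1

Derivation:
Step 1: in state A at pos 0, read 0 -> (A,0)->write 1,move R,goto B. Now: state=B, head=1, tape[-1..2]=0100 (head:   ^)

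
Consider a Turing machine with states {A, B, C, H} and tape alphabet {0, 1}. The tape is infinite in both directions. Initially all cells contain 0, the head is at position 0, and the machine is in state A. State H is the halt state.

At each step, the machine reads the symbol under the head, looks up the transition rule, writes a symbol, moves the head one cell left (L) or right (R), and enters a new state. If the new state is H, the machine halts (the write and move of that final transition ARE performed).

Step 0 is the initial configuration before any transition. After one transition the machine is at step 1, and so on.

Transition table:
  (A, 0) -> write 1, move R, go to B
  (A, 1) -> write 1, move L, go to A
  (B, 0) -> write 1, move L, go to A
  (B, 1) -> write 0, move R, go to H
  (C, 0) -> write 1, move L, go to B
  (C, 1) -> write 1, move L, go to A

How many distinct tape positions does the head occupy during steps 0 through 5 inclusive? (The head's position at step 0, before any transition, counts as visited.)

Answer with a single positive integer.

Step 1: in state A at pos 0, read 0 -> (A,0)->write 1,move R,goto B. Now: state=B, head=1, tape[-1..2]=0100 (head:   ^)
Step 2: in state B at pos 1, read 0 -> (B,0)->write 1,move L,goto A. Now: state=A, head=0, tape[-1..2]=0110 (head:  ^)
Step 3: in state A at pos 0, read 1 -> (A,1)->write 1,move L,goto A. Now: state=A, head=-1, tape[-2..2]=00110 (head:  ^)
Step 4: in state A at pos -1, read 0 -> (A,0)->write 1,move R,goto B. Now: state=B, head=0, tape[-2..2]=01110 (head:   ^)
Step 5: in state B at pos 0, read 1 -> (B,1)->write 0,move R,goto H. Now: state=H, head=1, tape[-2..2]=01010 (head:    ^)
Head positions at steps 0..5: starting at 0, distinct positions visited = {-1, 0, 1} -> 3 position(s)

Answer: 3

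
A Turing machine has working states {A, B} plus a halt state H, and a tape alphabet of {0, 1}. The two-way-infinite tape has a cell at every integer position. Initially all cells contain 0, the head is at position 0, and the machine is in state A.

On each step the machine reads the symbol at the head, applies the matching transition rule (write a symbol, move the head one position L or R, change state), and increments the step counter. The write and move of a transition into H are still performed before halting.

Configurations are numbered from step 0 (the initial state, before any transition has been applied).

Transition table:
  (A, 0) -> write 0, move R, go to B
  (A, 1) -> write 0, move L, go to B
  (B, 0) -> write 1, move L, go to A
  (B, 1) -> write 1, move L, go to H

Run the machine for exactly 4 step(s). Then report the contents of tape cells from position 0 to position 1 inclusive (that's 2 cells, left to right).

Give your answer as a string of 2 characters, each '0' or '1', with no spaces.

Step 1: in state A at pos 0, read 0 -> (A,0)->write 0,move R,goto B. Now: state=B, head=1, tape[-1..2]=0000 (head:   ^)
Step 2: in state B at pos 1, read 0 -> (B,0)->write 1,move L,goto A. Now: state=A, head=0, tape[-1..2]=0010 (head:  ^)
Step 3: in state A at pos 0, read 0 -> (A,0)->write 0,move R,goto B. Now: state=B, head=1, tape[-1..2]=0010 (head:   ^)
Step 4: in state B at pos 1, read 1 -> (B,1)->write 1,move L,goto H. Now: state=H, head=0, tape[-1..2]=0010 (head:  ^)

Answer: 01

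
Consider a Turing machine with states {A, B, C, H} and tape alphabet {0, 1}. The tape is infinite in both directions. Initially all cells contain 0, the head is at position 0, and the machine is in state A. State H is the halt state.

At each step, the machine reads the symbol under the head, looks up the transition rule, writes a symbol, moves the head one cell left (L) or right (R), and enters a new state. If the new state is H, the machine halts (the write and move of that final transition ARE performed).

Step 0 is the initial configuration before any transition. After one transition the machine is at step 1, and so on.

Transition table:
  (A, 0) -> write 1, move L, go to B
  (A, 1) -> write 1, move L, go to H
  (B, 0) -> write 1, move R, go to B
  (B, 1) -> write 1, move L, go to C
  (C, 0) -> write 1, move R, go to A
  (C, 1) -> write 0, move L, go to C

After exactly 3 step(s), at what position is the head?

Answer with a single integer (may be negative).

Step 1: in state A at pos 0, read 0 -> (A,0)->write 1,move L,goto B. Now: state=B, head=-1, tape[-2..1]=0010 (head:  ^)
Step 2: in state B at pos -1, read 0 -> (B,0)->write 1,move R,goto B. Now: state=B, head=0, tape[-2..1]=0110 (head:   ^)
Step 3: in state B at pos 0, read 1 -> (B,1)->write 1,move L,goto C. Now: state=C, head=-1, tape[-2..1]=0110 (head:  ^)

Answer: -1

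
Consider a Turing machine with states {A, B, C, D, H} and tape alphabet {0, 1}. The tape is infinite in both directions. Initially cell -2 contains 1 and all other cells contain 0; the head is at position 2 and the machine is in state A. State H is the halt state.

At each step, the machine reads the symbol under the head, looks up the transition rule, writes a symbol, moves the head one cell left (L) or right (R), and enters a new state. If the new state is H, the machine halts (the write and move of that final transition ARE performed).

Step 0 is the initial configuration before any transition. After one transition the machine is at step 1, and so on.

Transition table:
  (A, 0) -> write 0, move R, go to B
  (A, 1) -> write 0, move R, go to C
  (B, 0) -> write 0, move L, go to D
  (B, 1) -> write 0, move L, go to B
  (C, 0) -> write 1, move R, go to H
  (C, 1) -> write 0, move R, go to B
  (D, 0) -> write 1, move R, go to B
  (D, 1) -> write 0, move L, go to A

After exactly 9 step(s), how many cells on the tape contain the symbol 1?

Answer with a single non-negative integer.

Step 1: in state A at pos 2, read 0 -> (A,0)->write 0,move R,goto B. Now: state=B, head=3, tape[-3..4]=01000000 (head:       ^)
Step 2: in state B at pos 3, read 0 -> (B,0)->write 0,move L,goto D. Now: state=D, head=2, tape[-3..4]=01000000 (head:      ^)
Step 3: in state D at pos 2, read 0 -> (D,0)->write 1,move R,goto B. Now: state=B, head=3, tape[-3..4]=01000100 (head:       ^)
Step 4: in state B at pos 3, read 0 -> (B,0)->write 0,move L,goto D. Now: state=D, head=2, tape[-3..4]=01000100 (head:      ^)
Step 5: in state D at pos 2, read 1 -> (D,1)->write 0,move L,goto A. Now: state=A, head=1, tape[-3..4]=01000000 (head:     ^)
Step 6: in state A at pos 1, read 0 -> (A,0)->write 0,move R,goto B. Now: state=B, head=2, tape[-3..4]=01000000 (head:      ^)
Step 7: in state B at pos 2, read 0 -> (B,0)->write 0,move L,goto D. Now: state=D, head=1, tape[-3..4]=01000000 (head:     ^)
Step 8: in state D at pos 1, read 0 -> (D,0)->write 1,move R,goto B. Now: state=B, head=2, tape[-3..4]=01001000 (head:      ^)
Step 9: in state B at pos 2, read 0 -> (B,0)->write 0,move L,goto D. Now: state=D, head=1, tape[-3..4]=01001000 (head:     ^)
Cells containing 1 after step 9: {-2, 1} -> 2 cell(s)

Answer: 2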